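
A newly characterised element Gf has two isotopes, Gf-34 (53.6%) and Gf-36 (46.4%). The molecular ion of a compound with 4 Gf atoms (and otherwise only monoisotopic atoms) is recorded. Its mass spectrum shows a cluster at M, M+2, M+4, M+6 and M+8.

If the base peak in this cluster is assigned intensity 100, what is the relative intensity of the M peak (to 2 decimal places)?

22.24

Binomial terms of (0.536 + 0.464)^4: M 0.0825, M+2 0.2858, M+4 0.3711, M+6 0.2142, M+8 0.0464 → M+4 is the base peak.
P(M+4) = C(4,2) × 0.536^2 × 0.464^2 = 6 × 0.287296 × 0.215296 = 0.371122 (base)
P(M) = C(4,0) × 0.536^4 × 0.464^0 = 1 × 0.08253899 × 1.0000 = 0.082539
Relative intensity = 0.082539 / 0.371122 × 100 = 22.24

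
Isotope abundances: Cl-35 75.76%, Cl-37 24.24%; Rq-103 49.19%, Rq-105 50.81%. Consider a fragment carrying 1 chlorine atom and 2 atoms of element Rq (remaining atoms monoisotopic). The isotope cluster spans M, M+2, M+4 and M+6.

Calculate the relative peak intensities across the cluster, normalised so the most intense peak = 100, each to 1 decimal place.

41.9 : 100.0 : 72.4 : 14.3

Chlorine pattern (n=1): 0.7576 : 0.2424
Element Rq pattern (n=2): 0.24196561 : 0.49986878 : 0.25816561
Convolve the two distributions (both contribute in 2-u steps):
  M: 0.7576×0.24196561 = 0.183313
  M+2: 0.7576×0.49986878 + 0.2424×0.24196561 = 0.437353
  M+4: 0.7576×0.25816561 + 0.2424×0.49986878 = 0.316754
  M+6: 0.2424×0.25816561 = 0.062579
Scale to base peak (0.437353) = 100: 41.9 : 100.0 : 72.4 : 14.3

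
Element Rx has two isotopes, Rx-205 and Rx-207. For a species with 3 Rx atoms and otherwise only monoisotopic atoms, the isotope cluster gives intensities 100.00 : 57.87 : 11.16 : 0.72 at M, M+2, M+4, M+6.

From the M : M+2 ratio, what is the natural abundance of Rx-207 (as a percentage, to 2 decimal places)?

16.17%

Let p = fractional abundance of Rx-205. I(M+2)/I(M) = [C(3,1)·p^2·(1−p)] / p^3 = 3·(1−p)/p = 57.87/100.00 = 0.5787
(1−p)/p = 0.5787/3 = 0.1929  ⇒  p = 1/(1 + 0.1929) = 0.8383
Rx-205: 83.83%, Rx-207: 16.17%.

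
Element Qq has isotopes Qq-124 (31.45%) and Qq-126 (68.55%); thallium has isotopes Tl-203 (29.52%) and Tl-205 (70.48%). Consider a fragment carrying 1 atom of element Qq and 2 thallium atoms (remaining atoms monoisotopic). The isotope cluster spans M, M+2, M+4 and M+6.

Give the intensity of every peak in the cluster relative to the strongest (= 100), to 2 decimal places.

6.21 : 43.17 : 100.00 : 77.13

Element Qq pattern (n=1): 0.3145 : 0.6855
Thallium pattern (n=2): 0.08714304 : 0.41611392 : 0.49674304
Convolve the two distributions (both contribute in 2-u steps):
  M: 0.3145×0.08714304 = 0.027406
  M+2: 0.3145×0.41611392 + 0.6855×0.08714304 = 0.190604
  M+4: 0.3145×0.49674304 + 0.6855×0.41611392 = 0.441472
  M+6: 0.6855×0.49674304 = 0.340517
Scale to base peak (0.441472) = 100: 6.21 : 43.17 : 100.00 : 77.13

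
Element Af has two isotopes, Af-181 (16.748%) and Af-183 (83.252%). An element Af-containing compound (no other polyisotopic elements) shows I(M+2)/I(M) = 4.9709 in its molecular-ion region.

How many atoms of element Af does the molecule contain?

1

With n Af atoms, P(M+2)/P(M) = C(n,1)·p^(n−1)q / p^n = n·q/p = n · 0.83252/0.16748.
n = 4.9709 × 0.16748/0.83252 = 1.00 ≈ 1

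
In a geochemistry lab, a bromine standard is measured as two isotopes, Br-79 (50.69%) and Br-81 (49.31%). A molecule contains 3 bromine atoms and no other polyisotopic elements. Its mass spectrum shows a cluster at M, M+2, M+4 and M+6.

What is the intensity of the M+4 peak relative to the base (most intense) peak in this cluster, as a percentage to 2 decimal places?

Binomial terms of (0.5069 + 0.4931)^3: M 0.1302, M+2 0.3801, M+4 0.3698, M+6 0.1199 → M+2 is the base peak.
P(M+2) = C(3,1) × 0.5069^2 × 0.4931^1 = 3 × 0.25694761 × 0.4931 = 0.380103 (base)
P(M+4) = C(3,2) × 0.5069^1 × 0.4931^2 = 3 × 0.5069 × 0.24314761 = 0.369755
Relative intensity = 0.369755 / 0.380103 × 100 = 97.28

97.28%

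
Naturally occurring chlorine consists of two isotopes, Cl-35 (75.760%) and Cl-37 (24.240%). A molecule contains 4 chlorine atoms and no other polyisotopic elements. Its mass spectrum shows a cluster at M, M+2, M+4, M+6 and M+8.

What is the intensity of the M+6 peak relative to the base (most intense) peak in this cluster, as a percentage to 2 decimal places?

(0.75760 + 0.24240)^4 gives M 0.3294, M+2 0.4216, M+4 0.2023, M+6 0.0432, M+8 0.0035; the largest is M+2.
P(M+2) = C(4,1) × 0.75760^3 × 0.24240^1 = 4 × 0.4348304 × 0.2424 = 0.421612 (base)
P(M+6) = C(4,3) × 0.75760^1 × 0.24240^3 = 4 × 0.7576 × 0.01424288 = 0.043162
Relative intensity = 0.043162 / 0.421612 × 100 = 10.24

10.24%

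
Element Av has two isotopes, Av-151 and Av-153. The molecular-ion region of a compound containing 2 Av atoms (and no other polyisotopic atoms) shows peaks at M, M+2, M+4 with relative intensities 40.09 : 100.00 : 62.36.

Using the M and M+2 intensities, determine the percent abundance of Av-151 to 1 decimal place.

Write p for the Av-151 fraction. I(M+2)/I(M) = [C(2,1)·p^1·(1−p)] / p^2 = 2·(1−p)/p = 100.00/40.09 = 2.4944
(1−p)/p = 2.4944/2 = 1.2472  ⇒  p = 1/(1 + 1.2472) = 0.4450
Av-151: 44.5%, Av-153: 55.5%.

44.5%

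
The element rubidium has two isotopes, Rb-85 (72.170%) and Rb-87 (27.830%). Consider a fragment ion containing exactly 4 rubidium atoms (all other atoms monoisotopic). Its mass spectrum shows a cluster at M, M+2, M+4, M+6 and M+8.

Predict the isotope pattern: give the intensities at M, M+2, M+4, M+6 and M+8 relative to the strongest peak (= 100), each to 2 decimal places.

64.83 : 100.00 : 57.84 : 14.87 : 1.43

Each Rb atom is independently Rb-85 (p = 0.72170) or Rb-87 (q = 0.27830); the cluster is the binomial expansion (p + q)^4.
P(M) = 0.72170^4 = 0.271286
P(M+2) = 4 × 0.72170^3 × 0.27830^1 = 0.418450
P(M+4) = 6 × 0.72170^2 × 0.27830^2 = 0.242042
P(M+6) = 4 × 0.72170^1 × 0.27830^3 = 0.062224
P(M+8) = 0.27830^4 = 0.005999
The M+2 peak is largest (0.418450); scaling to 100 gives 64.83 : 100.00 : 57.84 : 14.87 : 1.43.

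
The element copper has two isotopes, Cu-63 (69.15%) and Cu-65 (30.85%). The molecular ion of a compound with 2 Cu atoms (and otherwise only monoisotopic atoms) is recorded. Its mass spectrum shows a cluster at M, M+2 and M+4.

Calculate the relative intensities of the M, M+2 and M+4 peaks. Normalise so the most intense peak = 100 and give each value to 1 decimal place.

100.0 : 89.2 : 19.9

Each Cu atom is independently Cu-63 (p = 0.6915) or Cu-65 (q = 0.3085); the cluster is the binomial expansion (p + q)^2.
P(M) = 0.6915^2 = 0.478172
P(M+2) = 2 × 0.6915^1 × 0.3085^1 = 0.426656
P(M+4) = 0.3085^2 = 0.095172
The M peak is largest (0.478172); scaling to 100 gives 100.0 : 89.2 : 19.9.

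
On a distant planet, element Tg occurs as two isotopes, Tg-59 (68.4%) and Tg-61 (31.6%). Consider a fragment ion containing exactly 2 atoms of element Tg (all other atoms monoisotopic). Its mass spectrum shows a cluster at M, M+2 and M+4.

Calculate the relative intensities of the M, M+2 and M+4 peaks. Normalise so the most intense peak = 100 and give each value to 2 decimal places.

Each Tg atom is independently Tg-59 (p = 0.684) or Tg-61 (q = 0.316); the cluster is the binomial expansion (p + q)^2.
P(M) = 0.684^2 = 0.467856
P(M+2) = 2 × 0.684^1 × 0.316^1 = 0.432288
P(M+4) = 0.316^2 = 0.099856
The M peak is largest (0.467856); scaling to 100 gives 100.00 : 92.40 : 21.34.

100.00 : 92.40 : 21.34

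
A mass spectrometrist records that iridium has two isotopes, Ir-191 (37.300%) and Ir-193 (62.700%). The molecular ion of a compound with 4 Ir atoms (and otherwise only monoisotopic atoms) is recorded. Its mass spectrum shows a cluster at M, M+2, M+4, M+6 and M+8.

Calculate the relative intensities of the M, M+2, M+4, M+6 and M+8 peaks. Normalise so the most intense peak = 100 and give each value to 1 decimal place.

Each Ir atom is independently Ir-191 (p = 0.37300) or Ir-193 (q = 0.62700); the cluster is the binomial expansion (p + q)^4.
P(M) = 0.37300^4 = 0.019357
P(M+2) = 4 × 0.37300^3 × 0.62700^1 = 0.130153
P(M+4) = 6 × 0.37300^2 × 0.62700^2 = 0.328174
P(M+6) = 4 × 0.37300^1 × 0.62700^3 = 0.367766
P(M+8) = 0.62700^4 = 0.154550
The M+6 peak is largest (0.367766); scaling to 100 gives 5.3 : 35.4 : 89.2 : 100.0 : 42.0.

5.3 : 35.4 : 89.2 : 100.0 : 42.0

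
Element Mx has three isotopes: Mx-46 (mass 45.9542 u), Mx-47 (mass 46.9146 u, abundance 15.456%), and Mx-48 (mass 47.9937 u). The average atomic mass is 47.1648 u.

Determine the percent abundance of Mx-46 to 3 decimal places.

32.465%

The remaining 84.544% is split between Mx-46 (fraction x) and Mx-48 (fraction 0.84544 − x).
Substituting: 45.9542x + 47.9937(0.84544 − x) = 39.913679424
(45.9542 − 47.9937)x = -0.662114304  ⇒  x = 0.32465, y = 0.52079
Mx-46: 32.465%, Mx-48: 52.079%.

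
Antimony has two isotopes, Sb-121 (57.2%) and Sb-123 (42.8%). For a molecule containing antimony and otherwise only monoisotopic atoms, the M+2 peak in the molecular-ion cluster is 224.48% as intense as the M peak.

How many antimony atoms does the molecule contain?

3

For n independent Sb atoms, I(M+2)/I(M) = n · (abundance Sb-123) / (abundance Sb-121) = n · 0.428/0.572.
n = 2.2448 × 0.572/0.428 = 3.00 ≈ 3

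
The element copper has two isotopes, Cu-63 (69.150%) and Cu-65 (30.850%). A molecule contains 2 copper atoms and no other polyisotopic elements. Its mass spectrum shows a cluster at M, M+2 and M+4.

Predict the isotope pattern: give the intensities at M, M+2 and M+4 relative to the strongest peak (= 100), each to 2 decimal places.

100.00 : 89.23 : 19.90

Expanding (0.69150 + 0.30850)^2:
P(M) = 0.69150^2 = 0.478172
P(M+2) = 2 × 0.69150^1 × 0.30850^1 = 0.426656
P(M+4) = 0.30850^2 = 0.095172
The M peak is largest (0.478172); scaling to 100 gives 100.00 : 89.23 : 19.90.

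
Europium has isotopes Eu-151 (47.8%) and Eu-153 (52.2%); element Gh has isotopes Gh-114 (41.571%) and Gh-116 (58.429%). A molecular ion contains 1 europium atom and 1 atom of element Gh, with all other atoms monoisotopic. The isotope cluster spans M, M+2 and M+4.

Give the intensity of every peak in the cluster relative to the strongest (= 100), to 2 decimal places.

Europium pattern (n=1): 0.4780 : 0.5220
Element Gh pattern (n=1): 0.41571 : 0.58429
Convolve the two distributions (both contribute in 2-u steps):
  M: 0.4780×0.41571 = 0.198709
  M+2: 0.4780×0.58429 + 0.5220×0.41571 = 0.496291
  M+4: 0.5220×0.58429 = 0.304999
Scale to base peak (0.496291) = 100: 40.04 : 100.00 : 61.46

40.04 : 100.00 : 61.46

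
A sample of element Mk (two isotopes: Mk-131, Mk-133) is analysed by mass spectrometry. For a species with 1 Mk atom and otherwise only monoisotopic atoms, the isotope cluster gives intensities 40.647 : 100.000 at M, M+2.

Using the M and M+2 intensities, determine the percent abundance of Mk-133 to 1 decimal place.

Write p for the Mk-131 fraction. I(M+2)/I(M) = [C(1,1)·p^0·(1−p)] / p^1 = 1·(1−p)/p = 100.000/40.647 = 2.4602
(1−p)/p = 2.4602/1 = 2.4602  ⇒  p = 1/(1 + 2.4602) = 0.2890
Mk-131: 28.9%, Mk-133: 71.1%.

71.1%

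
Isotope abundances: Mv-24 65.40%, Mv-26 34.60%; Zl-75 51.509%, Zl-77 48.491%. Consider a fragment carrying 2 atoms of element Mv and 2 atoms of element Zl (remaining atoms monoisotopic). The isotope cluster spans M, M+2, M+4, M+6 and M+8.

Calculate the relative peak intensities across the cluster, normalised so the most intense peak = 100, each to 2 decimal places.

Element Mv pattern (n=2): 0.427716 : 0.452568 : 0.119716
Element Zl pattern (n=2): 0.26531771 : 0.49954458 : 0.23513771
Convolve the two distributions (both contribute in 2-u steps):
  M: 0.427716×0.26531771 = 0.113481
  M+2: 0.427716×0.49954458 + 0.452568×0.26531771 = 0.333738
  M+4: 0.427716×0.23513771 + 0.452568×0.49954458 + 0.119716×0.26531771 = 0.358413
  M+6: 0.452568×0.23513771 + 0.119716×0.49954458 = 0.166219
  M+8: 0.119716×0.23513771 = 0.028150
Scale to base peak (0.358413) = 100: 31.66 : 93.12 : 100.00 : 46.38 : 7.85

31.66 : 93.12 : 100.00 : 46.38 : 7.85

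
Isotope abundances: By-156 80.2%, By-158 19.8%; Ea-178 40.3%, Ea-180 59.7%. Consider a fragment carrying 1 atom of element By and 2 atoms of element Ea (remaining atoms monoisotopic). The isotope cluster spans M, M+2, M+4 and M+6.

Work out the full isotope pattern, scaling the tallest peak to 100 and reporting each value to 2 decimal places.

Element By pattern (n=1): 0.8020 : 0.1980
Element Ea pattern (n=2): 0.162409 : 0.481182 : 0.356409
Convolve the two distributions (both contribute in 2-u steps):
  M: 0.8020×0.162409 = 0.130252
  M+2: 0.8020×0.481182 + 0.1980×0.162409 = 0.418065
  M+4: 0.8020×0.356409 + 0.1980×0.481182 = 0.381114
  M+6: 0.1980×0.356409 = 0.070569
Scale to base peak (0.418065) = 100: 31.16 : 100.00 : 91.16 : 16.88

31.16 : 100.00 : 91.16 : 16.88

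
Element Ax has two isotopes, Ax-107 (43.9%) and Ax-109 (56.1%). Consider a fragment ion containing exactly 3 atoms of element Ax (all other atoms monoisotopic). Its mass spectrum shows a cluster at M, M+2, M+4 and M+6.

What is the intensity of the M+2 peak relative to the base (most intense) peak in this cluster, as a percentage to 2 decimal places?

(0.439 + 0.561)^3 gives M 0.0846, M+2 0.3243, M+4 0.4145, M+6 0.1766; the largest is M+4.
P(M+4) = C(3,2) × 0.439^1 × 0.561^2 = 3 × 0.4390 × 0.314721 = 0.414488 (base)
P(M+2) = C(3,1) × 0.439^2 × 0.561^1 = 3 × 0.192721 × 0.5610 = 0.324349
Relative intensity = 0.324349 / 0.414488 × 100 = 78.25

78.25%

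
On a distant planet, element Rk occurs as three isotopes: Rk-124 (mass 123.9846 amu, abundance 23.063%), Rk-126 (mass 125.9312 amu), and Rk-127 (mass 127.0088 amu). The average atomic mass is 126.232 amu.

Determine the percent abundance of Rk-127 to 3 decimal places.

Let x and y be the fractions of Rk-126 and Rk-127. Then x + y = 1 − 0.23063 = 0.76937 and 125.9312x + 127.0088y = 126.232 − 0.23063×123.9846 = 97.637431702.
Substituting: 125.9312x + 127.0088(0.76937 − x) = 97.637431702
(125.9312 − 127.0088)x = -0.079328754  ⇒  x = 0.07362, y = 0.69575
Rk-126: 7.362%, Rk-127: 69.575%.

69.575%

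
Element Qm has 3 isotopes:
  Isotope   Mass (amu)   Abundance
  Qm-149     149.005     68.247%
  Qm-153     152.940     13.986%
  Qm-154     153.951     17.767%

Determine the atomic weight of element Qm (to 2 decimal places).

150.43 amu

Ar = Σ fᵢ·mᵢ = 0.68247 × 149.005 + 0.13986 × 152.940 + 0.17767 × 153.951
= 101.6914 + 21.3902 + 27.3525 = 150.4341 amu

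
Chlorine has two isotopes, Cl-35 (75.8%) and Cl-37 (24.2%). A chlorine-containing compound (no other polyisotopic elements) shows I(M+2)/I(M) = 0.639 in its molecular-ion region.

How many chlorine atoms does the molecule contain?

With n Cl atoms, P(M+2)/P(M) = C(n,1)·p^(n−1)q / p^n = n·q/p = n · 0.242/0.758.
n = 0.639 × 0.758/0.242 = 2.00 ≈ 2

2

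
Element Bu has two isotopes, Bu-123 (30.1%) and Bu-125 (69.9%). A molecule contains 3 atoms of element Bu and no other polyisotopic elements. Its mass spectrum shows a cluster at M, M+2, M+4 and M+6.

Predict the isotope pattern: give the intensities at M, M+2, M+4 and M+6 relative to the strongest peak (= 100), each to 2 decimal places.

The 3 Bu atoms are independent, so intensities follow the terms of (0.301 + 0.699)^3.
P(M) = 0.301^3 = 0.027271
P(M+2) = 3 × 0.301^2 × 0.699^1 = 0.189990
P(M+4) = 3 × 0.301^1 × 0.699^2 = 0.441207
P(M+6) = 0.699^3 = 0.341532
The M+4 peak is largest (0.441207); scaling to 100 gives 6.18 : 43.06 : 100.00 : 77.41.

6.18 : 43.06 : 100.00 : 77.41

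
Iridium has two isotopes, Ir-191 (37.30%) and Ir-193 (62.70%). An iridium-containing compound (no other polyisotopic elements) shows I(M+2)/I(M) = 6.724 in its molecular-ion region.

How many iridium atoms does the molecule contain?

4

For n independent Ir atoms, I(M+2)/I(M) = n · (abundance Ir-193) / (abundance Ir-191) = n · 0.6270/0.3730.
n = 6.724 × 0.3730/0.6270 = 4.00 ≈ 4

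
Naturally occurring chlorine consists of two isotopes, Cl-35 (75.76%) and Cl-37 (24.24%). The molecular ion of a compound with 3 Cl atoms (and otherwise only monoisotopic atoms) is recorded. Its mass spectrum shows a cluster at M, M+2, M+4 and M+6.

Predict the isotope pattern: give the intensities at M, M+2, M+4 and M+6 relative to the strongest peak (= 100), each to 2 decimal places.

100.00 : 95.99 : 30.71 : 3.28

The 3 Cl atoms are independent, so intensities follow the terms of (0.7576 + 0.2424)^3.
P(M) = 0.7576^3 = 0.434830
P(M+2) = 3 × 0.7576^2 × 0.2424^1 = 0.417382
P(M+4) = 3 × 0.7576^1 × 0.2424^2 = 0.133545
P(M+6) = 0.2424^3 = 0.014243
The M peak is largest (0.434830); scaling to 100 gives 100.00 : 95.99 : 30.71 : 3.28.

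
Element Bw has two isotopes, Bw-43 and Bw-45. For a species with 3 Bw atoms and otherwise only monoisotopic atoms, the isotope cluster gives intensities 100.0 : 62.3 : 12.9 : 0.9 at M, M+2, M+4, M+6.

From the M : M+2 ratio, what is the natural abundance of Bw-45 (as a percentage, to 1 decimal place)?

Let p = fractional abundance of Bw-43. I(M+2)/I(M) = [C(3,1)·p^2·(1−p)] / p^3 = 3·(1−p)/p = 62.3/100.0 = 0.6230
(1−p)/p = 0.6230/3 = 0.2077  ⇒  p = 1/(1 + 0.2077) = 0.8280
Bw-43: 82.8%, Bw-45: 17.2%.

17.2%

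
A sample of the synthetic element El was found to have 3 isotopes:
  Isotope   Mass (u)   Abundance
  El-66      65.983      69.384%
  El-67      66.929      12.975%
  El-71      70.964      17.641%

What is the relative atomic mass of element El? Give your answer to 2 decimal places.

66.98 u

Weight each isotope mass by its fractional abundance: 0.69384 × 65.983 + 0.12975 × 66.929 + 0.17641 × 70.964
= 45.7816 + 8.6840 + 12.5188 = 66.9844 u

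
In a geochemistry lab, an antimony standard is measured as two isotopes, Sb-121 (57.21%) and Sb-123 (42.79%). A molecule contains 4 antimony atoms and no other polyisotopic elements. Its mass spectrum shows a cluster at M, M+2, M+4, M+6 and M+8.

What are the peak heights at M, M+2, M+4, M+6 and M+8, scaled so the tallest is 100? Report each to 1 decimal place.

29.8 : 89.1 : 100.0 : 49.9 : 9.3

Expanding (0.5721 + 0.4279)^4:
P(M) = 0.5721^4 = 0.107124
P(M+2) = 4 × 0.5721^3 × 0.4279^1 = 0.320493
P(M+4) = 6 × 0.5721^2 × 0.4279^2 = 0.359567
P(M+6) = 4 × 0.5721^1 × 0.4279^3 = 0.179291
P(M+8) = 0.4279^4 = 0.033525
The M+4 peak is largest (0.359567); scaling to 100 gives 29.8 : 89.1 : 100.0 : 49.9 : 9.3.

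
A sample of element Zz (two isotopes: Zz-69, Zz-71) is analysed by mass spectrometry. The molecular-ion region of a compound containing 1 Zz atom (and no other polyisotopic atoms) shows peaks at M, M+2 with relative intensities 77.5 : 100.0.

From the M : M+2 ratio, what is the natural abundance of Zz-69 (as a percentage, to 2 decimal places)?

43.66%

Write p for the Zz-69 fraction. I(M+2)/I(M) = [C(1,1)·p^0·(1−p)] / p^1 = 1·(1−p)/p = 100.0/77.5 = 1.2903
(1−p)/p = 1.2903/1 = 1.2903  ⇒  p = 1/(1 + 1.2903) = 0.4366
Zz-69: 43.66%, Zz-71: 56.34%.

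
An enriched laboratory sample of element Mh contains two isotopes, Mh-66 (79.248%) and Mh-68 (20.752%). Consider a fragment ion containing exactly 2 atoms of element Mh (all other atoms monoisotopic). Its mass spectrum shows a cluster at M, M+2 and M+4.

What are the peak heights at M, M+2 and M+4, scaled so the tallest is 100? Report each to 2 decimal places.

The 2 Mh atoms are independent, so intensities follow the terms of (0.79248 + 0.20752)^2.
P(M) = 0.79248^2 = 0.628025
P(M+2) = 2 × 0.79248^1 × 0.20752^1 = 0.328911
P(M+4) = 0.20752^2 = 0.043065
The M peak is largest (0.628025); scaling to 100 gives 100.00 : 52.37 : 6.86.

100.00 : 52.37 : 6.86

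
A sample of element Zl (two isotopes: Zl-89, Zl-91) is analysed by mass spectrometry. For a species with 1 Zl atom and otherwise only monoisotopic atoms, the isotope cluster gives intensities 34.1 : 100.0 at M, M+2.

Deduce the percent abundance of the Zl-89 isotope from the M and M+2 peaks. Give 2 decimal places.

25.43%

Write p for the Zl-89 fraction. I(M+2)/I(M) = [C(1,1)·p^0·(1−p)] / p^1 = 1·(1−p)/p = 100.0/34.1 = 2.9326
(1−p)/p = 2.9326/1 = 2.9326  ⇒  p = 1/(1 + 2.9326) = 0.2543
Zl-89: 25.43%, Zl-91: 74.57%.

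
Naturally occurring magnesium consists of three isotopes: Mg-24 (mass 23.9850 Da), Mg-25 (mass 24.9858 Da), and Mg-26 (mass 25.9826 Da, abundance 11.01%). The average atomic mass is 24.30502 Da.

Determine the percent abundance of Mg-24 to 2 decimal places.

The remaining 88.99% is split between Mg-24 (fraction x) and Mg-25 (fraction 0.8899 − x).
Substituting: 23.9850x + 24.9858(0.8899 − x) = 21.44433574
(23.9850 − 24.9858)x = -0.79052768  ⇒  x = 0.78990, y = 0.10000
Mg-24: 78.99%, Mg-25: 10.00%.

78.99%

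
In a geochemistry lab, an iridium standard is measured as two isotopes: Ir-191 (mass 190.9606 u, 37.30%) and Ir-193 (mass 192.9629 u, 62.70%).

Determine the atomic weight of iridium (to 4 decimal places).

Ar = Σ fᵢ·mᵢ = 0.3730 × 190.9606 + 0.6270 × 192.9629
= 71.22830 + 120.98774 = 192.21604 u

192.2160 u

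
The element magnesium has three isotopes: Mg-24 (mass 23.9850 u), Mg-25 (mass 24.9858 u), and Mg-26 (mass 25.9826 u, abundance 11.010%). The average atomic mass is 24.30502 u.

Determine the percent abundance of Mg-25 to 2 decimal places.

The remaining 88.990% is split between Mg-24 (fraction x) and Mg-25 (fraction 0.88990 − x).
Substituting: 23.9850x + 24.9858(0.88990 − x) = 21.44433574
(23.9850 − 24.9858)x = -0.79052768  ⇒  x = 0.78990, y = 0.10000
Mg-24: 78.99%, Mg-25: 10.00%.

10.00%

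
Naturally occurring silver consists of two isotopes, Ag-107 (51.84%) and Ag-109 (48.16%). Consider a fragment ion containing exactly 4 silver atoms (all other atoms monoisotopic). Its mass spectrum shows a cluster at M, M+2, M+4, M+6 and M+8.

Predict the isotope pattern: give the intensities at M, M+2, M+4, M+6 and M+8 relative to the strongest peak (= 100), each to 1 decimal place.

Each Ag atom is independently Ag-107 (p = 0.5184) or Ag-109 (q = 0.4816); the cluster is the binomial expansion (p + q)^4.
P(M) = 0.5184^4 = 0.072220
P(M+2) = 4 × 0.5184^3 × 0.4816^1 = 0.268375
P(M+4) = 6 × 0.5184^2 × 0.4816^2 = 0.373985
P(M+6) = 4 × 0.5184^1 × 0.4816^3 = 0.231624
P(M+8) = 0.4816^4 = 0.053795
The M+4 peak is largest (0.373985); scaling to 100 gives 19.3 : 71.8 : 100.0 : 61.9 : 14.4.

19.3 : 71.8 : 100.0 : 61.9 : 14.4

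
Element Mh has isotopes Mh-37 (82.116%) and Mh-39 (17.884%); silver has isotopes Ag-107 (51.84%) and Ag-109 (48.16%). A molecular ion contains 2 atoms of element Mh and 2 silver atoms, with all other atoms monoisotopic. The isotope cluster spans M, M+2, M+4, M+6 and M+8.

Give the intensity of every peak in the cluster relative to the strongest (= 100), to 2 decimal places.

Element Mh pattern (n=2): 0.67430375 : 0.29371251 : 0.03198375
Silver pattern (n=2): 0.26873856 : 0.49932288 : 0.23193856
Convolve the two distributions (both contribute in 2-u steps):
  M: 0.67430375×0.26873856 = 0.181211
  M+2: 0.67430375×0.49932288 + 0.29371251×0.26873856 = 0.415627
  M+4: 0.67430375×0.23193856 + 0.29371251×0.49932288 + 0.03198375×0.26873856 = 0.311650
  M+6: 0.29371251×0.23193856 + 0.03198375×0.49932288 = 0.084093
  M+8: 0.03198375×0.23193856 = 0.007418
Scale to base peak (0.415627) = 100: 43.60 : 100.00 : 74.98 : 20.23 : 1.78

43.60 : 100.00 : 74.98 : 20.23 : 1.78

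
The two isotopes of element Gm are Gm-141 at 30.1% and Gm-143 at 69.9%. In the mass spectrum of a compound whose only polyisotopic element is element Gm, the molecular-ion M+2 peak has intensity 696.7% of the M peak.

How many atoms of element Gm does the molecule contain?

With n Gm atoms, P(M+2)/P(M) = C(n,1)·p^(n−1)q / p^n = n·q/p = n · 0.699/0.301.
n = 6.967 × 0.301/0.699 = 3.00 ≈ 3

3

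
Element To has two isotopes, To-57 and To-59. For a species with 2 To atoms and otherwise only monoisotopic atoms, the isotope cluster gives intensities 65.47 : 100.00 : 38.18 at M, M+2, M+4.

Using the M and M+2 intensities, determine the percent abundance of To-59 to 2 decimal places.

Let p = fractional abundance of To-57. I(M+2)/I(M) = [C(2,1)·p^1·(1−p)] / p^2 = 2·(1−p)/p = 100.00/65.47 = 1.5274
(1−p)/p = 1.5274/2 = 0.7637  ⇒  p = 1/(1 + 0.7637) = 0.5670
To-57: 56.70%, To-59: 43.30%.

43.30%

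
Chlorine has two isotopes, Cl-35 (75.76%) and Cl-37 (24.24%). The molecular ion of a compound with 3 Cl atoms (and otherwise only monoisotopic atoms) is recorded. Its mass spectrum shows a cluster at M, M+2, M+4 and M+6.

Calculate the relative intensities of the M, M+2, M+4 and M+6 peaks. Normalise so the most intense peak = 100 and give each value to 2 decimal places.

The 3 Cl atoms are independent, so intensities follow the terms of (0.7576 + 0.2424)^3.
P(M) = 0.7576^3 = 0.434830
P(M+2) = 3 × 0.7576^2 × 0.2424^1 = 0.417382
P(M+4) = 3 × 0.7576^1 × 0.2424^2 = 0.133545
P(M+6) = 0.2424^3 = 0.014243
The M peak is largest (0.434830); scaling to 100 gives 100.00 : 95.99 : 30.71 : 3.28.

100.00 : 95.99 : 30.71 : 3.28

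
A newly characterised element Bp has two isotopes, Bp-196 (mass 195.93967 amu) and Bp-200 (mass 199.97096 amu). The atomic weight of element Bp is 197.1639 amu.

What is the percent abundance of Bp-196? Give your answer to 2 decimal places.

69.63%

Let x be the fractional abundance of Bp-196; then Bp-200 has abundance 1 − x.
195.93967·x + 199.97096·(1 − x) = 197.1639
(195.93967 − 199.97096)·x = 197.1639 − 199.97096
x = -2.80706 / -4.03129 = 0.69632 → 69.63% Bp-196, 30.37% Bp-200.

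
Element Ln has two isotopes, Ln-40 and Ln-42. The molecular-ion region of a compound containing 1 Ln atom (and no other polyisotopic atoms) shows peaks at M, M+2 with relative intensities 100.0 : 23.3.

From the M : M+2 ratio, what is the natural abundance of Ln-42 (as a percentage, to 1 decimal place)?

18.9%

If p is the fraction of Ln that is Ln-40, then I(M+2)/I(M) = [C(1,1)·p^0·(1−p)] / p^1 = 1·(1−p)/p = 23.3/100.0 = 0.2330
(1−p)/p = 0.2330/1 = 0.2330  ⇒  p = 1/(1 + 0.2330) = 0.8110
Ln-40: 81.1%, Ln-42: 18.9%.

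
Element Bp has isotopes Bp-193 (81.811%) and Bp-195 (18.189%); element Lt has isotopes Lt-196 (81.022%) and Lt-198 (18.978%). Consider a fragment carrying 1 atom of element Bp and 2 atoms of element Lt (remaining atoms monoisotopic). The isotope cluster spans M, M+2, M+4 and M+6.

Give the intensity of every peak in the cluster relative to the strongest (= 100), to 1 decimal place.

Element Bp pattern (n=1): 0.81811 : 0.18189
Element Lt pattern (n=2): 0.65645645 : 0.3075271 : 0.03601645
Convolve the two distributions (both contribute in 2-u steps):
  M: 0.81811×0.65645645 = 0.537054
  M+2: 0.81811×0.3075271 + 0.18189×0.65645645 = 0.370994
  M+4: 0.81811×0.03601645 + 0.18189×0.3075271 = 0.085402
  M+6: 0.18189×0.03601645 = 0.006551
Scale to base peak (0.537054) = 100: 100.0 : 69.1 : 15.9 : 1.2

100.0 : 69.1 : 15.9 : 1.2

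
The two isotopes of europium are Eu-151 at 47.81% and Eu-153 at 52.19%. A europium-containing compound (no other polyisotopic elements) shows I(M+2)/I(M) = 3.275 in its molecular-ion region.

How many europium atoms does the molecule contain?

3

With n Eu atoms, P(M+2)/P(M) = C(n,1)·p^(n−1)q / p^n = n·q/p = n · 0.5219/0.4781.
n = 3.275 × 0.4781/0.5219 = 3.00 ≈ 3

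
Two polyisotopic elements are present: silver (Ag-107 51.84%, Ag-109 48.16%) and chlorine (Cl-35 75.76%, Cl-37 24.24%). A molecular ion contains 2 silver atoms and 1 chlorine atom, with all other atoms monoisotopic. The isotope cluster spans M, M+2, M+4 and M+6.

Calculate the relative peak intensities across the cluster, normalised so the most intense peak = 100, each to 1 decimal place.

45.9 : 100.0 : 66.9 : 12.7

Silver pattern (n=2): 0.26873856 : 0.49932288 : 0.23193856
Chlorine pattern (n=1): 0.7576 : 0.2424
Convolve the two distributions (both contribute in 2-u steps):
  M: 0.26873856×0.7576 = 0.203596
  M+2: 0.26873856×0.2424 + 0.49932288×0.7576 = 0.443429
  M+4: 0.49932288×0.2424 + 0.23193856×0.7576 = 0.296753
  M+6: 0.23193856×0.2424 = 0.056222
Scale to base peak (0.443429) = 100: 45.9 : 100.0 : 66.9 : 12.7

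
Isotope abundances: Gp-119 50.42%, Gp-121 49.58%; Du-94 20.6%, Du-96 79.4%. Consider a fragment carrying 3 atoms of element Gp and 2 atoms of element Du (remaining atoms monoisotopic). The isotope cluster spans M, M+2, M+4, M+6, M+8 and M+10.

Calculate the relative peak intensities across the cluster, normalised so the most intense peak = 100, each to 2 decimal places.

Element Gp pattern (n=3): 0.12817653 : 0.37812332 : 0.37182376 : 0.12187639
Element Du pattern (n=2): 0.042436 : 0.327128 : 0.630436
Convolve the two distributions (both contribute in 2-u steps):
  M: 0.12817653×0.042436 = 0.005439
  M+2: 0.12817653×0.327128 + 0.37812332×0.042436 = 0.057976
  M+4: 0.12817653×0.630436 + 0.37812332×0.327128 + 0.37182376×0.042436 = 0.220281
  M+6: 0.37812332×0.630436 + 0.37182376×0.327128 + 0.12187639×0.042436 = 0.365188
  M+8: 0.37182376×0.630436 + 0.12187639×0.327128 = 0.274280
  M+10: 0.12187639×0.630436 = 0.076835
Scale to base peak (0.365188) = 100: 1.49 : 15.88 : 60.32 : 100.00 : 75.11 : 21.04

1.49 : 15.88 : 60.32 : 100.00 : 75.11 : 21.04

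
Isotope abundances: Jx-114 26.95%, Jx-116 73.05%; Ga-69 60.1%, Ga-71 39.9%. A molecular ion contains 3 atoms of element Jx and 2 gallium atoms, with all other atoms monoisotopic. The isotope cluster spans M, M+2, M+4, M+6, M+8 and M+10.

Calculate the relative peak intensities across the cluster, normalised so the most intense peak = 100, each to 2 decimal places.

1.90 : 17.93 : 63.07 : 100.00 : 68.53 : 16.64

Element Jx pattern (n=3): 0.01957385 : 0.15916919 : 0.43144006 : 0.3898169
Gallium pattern (n=2): 0.361201 : 0.479598 : 0.159201
Convolve the two distributions (both contribute in 2-u steps):
  M: 0.01957385×0.361201 = 0.007070
  M+2: 0.01957385×0.479598 + 0.15916919×0.361201 = 0.066880
  M+4: 0.01957385×0.159201 + 0.15916919×0.479598 + 0.43144006×0.361201 = 0.235290
  M+6: 0.15916919×0.159201 + 0.43144006×0.479598 + 0.3898169×0.361201 = 0.373060
  M+8: 0.43144006×0.159201 + 0.3898169×0.479598 = 0.255641
  M+10: 0.3898169×0.159201 = 0.062059
Scale to base peak (0.373060) = 100: 1.90 : 17.93 : 63.07 : 100.00 : 68.53 : 16.64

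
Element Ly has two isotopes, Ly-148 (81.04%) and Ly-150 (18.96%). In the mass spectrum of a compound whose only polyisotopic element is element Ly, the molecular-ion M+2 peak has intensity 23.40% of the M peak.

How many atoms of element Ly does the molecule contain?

The M+2/M ratio from n Ly atoms is n · q/p = n · 0.1896/0.8104.
n = 0.2340 × 0.8104/0.1896 = 1.00 ≈ 1

1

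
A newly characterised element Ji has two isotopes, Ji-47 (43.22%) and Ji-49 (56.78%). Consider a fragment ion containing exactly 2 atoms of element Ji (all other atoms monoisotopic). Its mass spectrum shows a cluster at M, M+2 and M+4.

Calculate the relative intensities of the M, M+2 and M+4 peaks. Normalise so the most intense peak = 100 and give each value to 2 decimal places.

38.06 : 100.00 : 65.69

Expanding (0.4322 + 0.5678)^2:
P(M) = 0.4322^2 = 0.186797
P(M+2) = 2 × 0.4322^1 × 0.5678^1 = 0.490806
P(M+4) = 0.5678^2 = 0.322397
The M+2 peak is largest (0.490806); scaling to 100 gives 38.06 : 100.00 : 65.69.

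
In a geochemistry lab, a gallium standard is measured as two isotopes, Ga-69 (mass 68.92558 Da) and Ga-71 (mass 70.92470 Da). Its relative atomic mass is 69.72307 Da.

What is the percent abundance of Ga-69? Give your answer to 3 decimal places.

60.108%

Writing the weighted mean with unknown fraction x of Ga-69:
68.92558·x + 70.92470·(1 − x) = 69.72307
(68.92558 − 70.92470)·x = 69.72307 − 70.92470
x = -1.20163 / -1.99912 = 0.60108 → 60.108% Ga-69, 39.892% Ga-71.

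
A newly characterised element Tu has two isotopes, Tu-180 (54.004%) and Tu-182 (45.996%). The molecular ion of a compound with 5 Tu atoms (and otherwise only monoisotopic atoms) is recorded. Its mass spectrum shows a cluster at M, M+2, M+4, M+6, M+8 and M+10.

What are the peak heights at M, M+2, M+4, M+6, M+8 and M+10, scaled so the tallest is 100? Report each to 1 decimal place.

13.8 : 58.7 : 100.0 : 85.2 : 36.3 : 6.2

Expanding (0.54004 + 0.45996)^5:
P(M) = 0.54004^5 = 0.045934
P(M+2) = 5 × 0.54004^4 × 0.45996^1 = 0.195611
P(M+4) = 10 × 0.54004^3 × 0.45996^2 = 0.333210
P(M+6) = 10 × 0.54004^2 × 0.45996^3 = 0.283800
P(M+8) = 5 × 0.54004^1 × 0.45996^4 = 0.120858
P(M+10) = 0.45996^5 = 0.020587
The M+4 peak is largest (0.333210); scaling to 100 gives 13.8 : 58.7 : 100.0 : 85.2 : 36.3 : 6.2.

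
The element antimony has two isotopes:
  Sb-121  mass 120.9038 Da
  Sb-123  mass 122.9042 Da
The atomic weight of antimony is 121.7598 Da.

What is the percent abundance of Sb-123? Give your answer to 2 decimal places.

42.79%

Writing the weighted mean with unknown fraction x of Sb-121:
120.9038·x + 122.9042·(1 − x) = 121.7598
(120.9038 − 122.9042)·x = 121.7598 − 122.9042
x = -1.1444 / -2.0004 = 0.57209 → 57.21% Sb-121, 42.79% Sb-123.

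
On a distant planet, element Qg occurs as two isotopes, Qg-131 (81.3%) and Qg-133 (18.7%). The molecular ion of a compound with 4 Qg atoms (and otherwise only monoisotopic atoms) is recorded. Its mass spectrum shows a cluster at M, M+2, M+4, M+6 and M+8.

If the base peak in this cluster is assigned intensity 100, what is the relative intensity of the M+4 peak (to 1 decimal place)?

Term probabilities: M 0.4369, M+2 0.4020, M+4 0.1387, M+6 0.0213, M+8 0.0012. Base peak = M.
P(M) = C(4,0) × 0.813^4 × 0.187^0 = 1 × 0.43688002 × 1.0000 = 0.436880 (base)
P(M+4) = C(4,2) × 0.813^2 × 0.187^2 = 6 × 0.660969 × 0.034969 = 0.138681
Relative intensity = 0.138681 / 0.436880 × 100 = 31.7

31.7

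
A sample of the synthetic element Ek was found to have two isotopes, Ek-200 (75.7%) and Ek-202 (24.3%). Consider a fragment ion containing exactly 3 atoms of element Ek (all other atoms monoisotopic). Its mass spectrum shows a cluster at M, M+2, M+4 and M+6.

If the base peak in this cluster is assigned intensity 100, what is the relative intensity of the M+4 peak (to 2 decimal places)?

Binomial terms of (0.757 + 0.243)^3: M 0.4338, M+2 0.4178, M+4 0.1341, M+6 0.0143 → M is the base peak.
P(M) = C(3,0) × 0.757^3 × 0.243^0 = 1 × 0.43379809 × 1.0000 = 0.433798 (base)
P(M+4) = C(3,2) × 0.757^1 × 0.243^2 = 3 × 0.7570 × 0.059049 = 0.134100
Relative intensity = 0.134100 / 0.433798 × 100 = 30.91

30.91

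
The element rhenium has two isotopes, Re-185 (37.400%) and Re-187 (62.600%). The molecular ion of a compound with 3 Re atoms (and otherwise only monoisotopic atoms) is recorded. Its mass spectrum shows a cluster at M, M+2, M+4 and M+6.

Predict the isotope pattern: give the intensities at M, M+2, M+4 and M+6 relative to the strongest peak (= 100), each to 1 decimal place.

The 3 Re atoms are independent, so intensities follow the terms of (0.37400 + 0.62600)^3.
P(M) = 0.37400^3 = 0.052314
P(M+2) = 3 × 0.37400^2 × 0.62600^1 = 0.262687
P(M+4) = 3 × 0.37400^1 × 0.62600^2 = 0.439685
P(M+6) = 0.62600^3 = 0.245314
The M+4 peak is largest (0.439685); scaling to 100 gives 11.9 : 59.7 : 100.0 : 55.8.

11.9 : 59.7 : 100.0 : 55.8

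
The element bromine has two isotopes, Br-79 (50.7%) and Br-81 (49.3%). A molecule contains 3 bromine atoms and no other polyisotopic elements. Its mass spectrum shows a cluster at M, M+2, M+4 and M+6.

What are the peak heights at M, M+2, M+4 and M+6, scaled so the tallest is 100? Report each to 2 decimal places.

34.28 : 100.00 : 97.24 : 31.52

Each Br atom is independently Br-79 (p = 0.507) or Br-81 (q = 0.493); the cluster is the binomial expansion (p + q)^3.
P(M) = 0.507^3 = 0.130324
P(M+2) = 3 × 0.507^2 × 0.493^1 = 0.380175
P(M+4) = 3 × 0.507^1 × 0.493^2 = 0.369678
P(M+6) = 0.493^3 = 0.119823
The M+2 peak is largest (0.380175); scaling to 100 gives 34.28 : 100.00 : 97.24 : 31.52.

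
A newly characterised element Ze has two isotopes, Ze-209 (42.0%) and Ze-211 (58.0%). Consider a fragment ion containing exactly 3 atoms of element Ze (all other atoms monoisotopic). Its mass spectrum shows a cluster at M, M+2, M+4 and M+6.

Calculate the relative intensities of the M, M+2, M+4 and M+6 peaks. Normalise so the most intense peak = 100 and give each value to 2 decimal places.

17.48 : 72.41 : 100.00 : 46.03

Each Ze atom is independently Ze-209 (p = 0.420) or Ze-211 (q = 0.580); the cluster is the binomial expansion (p + q)^3.
P(M) = 0.420^3 = 0.074088
P(M+2) = 3 × 0.420^2 × 0.580^1 = 0.306936
P(M+4) = 3 × 0.420^1 × 0.580^2 = 0.423864
P(M+6) = 0.580^3 = 0.195112
The M+4 peak is largest (0.423864); scaling to 100 gives 17.48 : 72.41 : 100.00 : 46.03.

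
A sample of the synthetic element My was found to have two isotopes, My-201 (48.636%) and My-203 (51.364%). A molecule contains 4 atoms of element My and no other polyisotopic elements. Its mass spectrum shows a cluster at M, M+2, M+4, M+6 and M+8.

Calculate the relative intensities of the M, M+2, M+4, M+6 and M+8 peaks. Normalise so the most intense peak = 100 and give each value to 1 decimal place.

The 4 My atoms are independent, so intensities follow the terms of (0.48636 + 0.51364)^4.
P(M) = 0.48636^4 = 0.055954
P(M+2) = 4 × 0.48636^3 × 0.51364^1 = 0.236370
P(M+4) = 6 × 0.48636^2 × 0.51364^2 = 0.374442
P(M+6) = 4 × 0.48636^1 × 0.51364^3 = 0.263630
P(M+8) = 0.51364^4 = 0.069604
The M+4 peak is largest (0.374442); scaling to 100 gives 14.9 : 63.1 : 100.0 : 70.4 : 18.6.

14.9 : 63.1 : 100.0 : 70.4 : 18.6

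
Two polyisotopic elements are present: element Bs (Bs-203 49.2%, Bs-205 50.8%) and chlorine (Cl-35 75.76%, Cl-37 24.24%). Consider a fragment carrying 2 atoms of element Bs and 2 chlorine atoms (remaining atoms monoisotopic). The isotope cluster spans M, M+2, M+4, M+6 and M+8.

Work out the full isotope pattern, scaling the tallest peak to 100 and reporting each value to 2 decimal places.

Element Bs pattern (n=2): 0.242064 : 0.499872 : 0.258064
Chlorine pattern (n=2): 0.57395776 : 0.36728448 : 0.05875776
Convolve the two distributions (both contribute in 2-u steps):
  M: 0.242064×0.57395776 = 0.138935
  M+2: 0.242064×0.36728448 + 0.499872×0.57395776 = 0.375812
  M+4: 0.242064×0.05875776 + 0.499872×0.36728448 + 0.258064×0.57395776 = 0.345936
  M+6: 0.499872×0.05875776 + 0.258064×0.36728448 = 0.124154
  M+8: 0.258064×0.05875776 = 0.015163
Scale to base peak (0.375812) = 100: 36.97 : 100.00 : 92.05 : 33.04 : 4.03

36.97 : 100.00 : 92.05 : 33.04 : 4.03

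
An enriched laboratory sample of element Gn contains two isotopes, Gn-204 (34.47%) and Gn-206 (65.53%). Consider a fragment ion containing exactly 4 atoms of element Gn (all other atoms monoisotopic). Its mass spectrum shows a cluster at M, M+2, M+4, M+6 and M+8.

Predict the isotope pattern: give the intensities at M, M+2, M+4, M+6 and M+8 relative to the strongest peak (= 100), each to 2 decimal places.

3.64 : 27.67 : 78.90 : 100.00 : 47.53

Each Gn atom is independently Gn-204 (p = 0.3447) or Gn-206 (q = 0.6553); the cluster is the binomial expansion (p + q)^4.
P(M) = 0.3447^4 = 0.014118
P(M+2) = 4 × 0.3447^3 × 0.6553^1 = 0.107355
P(M+4) = 6 × 0.3447^2 × 0.6553^2 = 0.306136
P(M+6) = 4 × 0.3447^1 × 0.6553^3 = 0.387991
P(M+8) = 0.6553^4 = 0.184400
The M+6 peak is largest (0.387991); scaling to 100 gives 3.64 : 27.67 : 78.90 : 100.00 : 47.53.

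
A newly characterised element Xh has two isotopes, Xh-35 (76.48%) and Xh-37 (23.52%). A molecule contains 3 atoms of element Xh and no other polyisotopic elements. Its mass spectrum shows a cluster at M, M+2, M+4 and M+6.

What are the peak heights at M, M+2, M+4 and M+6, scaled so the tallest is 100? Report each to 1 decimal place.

100.0 : 92.3 : 28.4 : 2.9

Expanding (0.7648 + 0.2352)^3:
P(M) = 0.7648^3 = 0.447346
P(M+2) = 3 × 0.7648^2 × 0.2352^1 = 0.412719
P(M+4) = 3 × 0.7648^1 × 0.2352^2 = 0.126924
P(M+6) = 0.2352^3 = 0.013011
The M peak is largest (0.447346); scaling to 100 gives 100.0 : 92.3 : 28.4 : 2.9.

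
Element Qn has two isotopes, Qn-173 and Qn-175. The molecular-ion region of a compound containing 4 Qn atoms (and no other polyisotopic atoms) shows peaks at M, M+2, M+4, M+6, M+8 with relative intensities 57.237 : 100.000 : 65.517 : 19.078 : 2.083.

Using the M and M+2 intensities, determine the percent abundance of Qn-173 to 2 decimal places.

69.60%

If p is the fraction of Qn that is Qn-173, then I(M+2)/I(M) = [C(4,1)·p^3·(1−p)] / p^4 = 4·(1−p)/p = 100.000/57.237 = 1.7471
(1−p)/p = 1.7471/4 = 0.4368  ⇒  p = 1/(1 + 0.4368) = 0.6960
Qn-173: 69.60%, Qn-175: 30.40%.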